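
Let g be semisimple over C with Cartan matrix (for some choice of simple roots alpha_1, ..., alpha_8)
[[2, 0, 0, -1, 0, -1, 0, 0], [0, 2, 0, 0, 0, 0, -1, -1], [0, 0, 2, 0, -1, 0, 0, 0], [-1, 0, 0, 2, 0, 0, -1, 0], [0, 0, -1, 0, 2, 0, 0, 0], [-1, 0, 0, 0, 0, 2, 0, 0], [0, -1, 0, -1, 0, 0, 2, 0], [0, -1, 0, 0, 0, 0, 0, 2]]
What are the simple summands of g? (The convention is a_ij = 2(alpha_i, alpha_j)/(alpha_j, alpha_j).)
A2 + A6

The diagram associated to this matrix has two connected components: the simple roots {alpha_3, alpha_5} form a chain of 2 nodes with single edges (A_2), and {alpha_1, alpha_2, alpha_4, alpha_6, alpha_7, alpha_8} form a chain of 6 nodes with single edges (A_6). A semisimple Lie algebra decomposes uniquely as the direct sum of simple ideals, one per connected component of its Dynkin diagram, so g ≅ A_2 ⊕ A_6 (dimension 8 + 48 = 56).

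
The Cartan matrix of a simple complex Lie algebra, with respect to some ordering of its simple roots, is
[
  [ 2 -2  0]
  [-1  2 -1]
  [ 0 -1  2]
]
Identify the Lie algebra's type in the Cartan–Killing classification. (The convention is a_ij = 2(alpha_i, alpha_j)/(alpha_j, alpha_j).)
C3

The matrix has rank 3 with 2's on the diagonal. Reading the off-diagonal entries as Dynkin edges (a single edge where a_ij = a_ji = -1; a double or triple edge where a_ij * a_ji = 2 or 3), the diagram is a chain of 3 nodes with a double edge at one end; the terminal node there is the unique long simple root (C_3). One simple-root ordering that puts it in standard form is (alpha_3, alpha_2, alpha_1). So the algebra is type C_3, i.e. sp(6).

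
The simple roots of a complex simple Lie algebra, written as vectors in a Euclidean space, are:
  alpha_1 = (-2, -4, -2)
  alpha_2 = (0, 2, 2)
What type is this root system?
G2

Compute the Cartan integers a_ij = 2(alpha_i, alpha_j)/(alpha_j, alpha_j); the resulting 2x2 Cartan matrix is
[[2, -3], [-1, 2]].
The roots have two lengths (squared-length ratio 3:1); the short ones are alpha_{2}. The associated Dynkin diagram is two nodes joined by a triple edge (G_2), so the type is G_2.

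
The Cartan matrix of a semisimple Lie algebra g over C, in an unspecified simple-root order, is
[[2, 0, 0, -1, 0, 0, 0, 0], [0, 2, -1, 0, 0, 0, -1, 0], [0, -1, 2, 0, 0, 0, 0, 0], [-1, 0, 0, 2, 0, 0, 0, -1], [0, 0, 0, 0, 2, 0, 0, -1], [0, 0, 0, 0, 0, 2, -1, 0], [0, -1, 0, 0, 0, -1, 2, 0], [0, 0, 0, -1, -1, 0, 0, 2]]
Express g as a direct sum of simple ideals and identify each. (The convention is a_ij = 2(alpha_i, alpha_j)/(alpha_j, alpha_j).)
A4 ⊕ A4

The diagram associated to this matrix has two connected components: the simple roots {alpha_2, alpha_3, alpha_6, alpha_7} form a chain of 4 nodes with single edges (A_4), and {alpha_1, alpha_4, alpha_5, alpha_8} form a chain of 4 nodes with single edges (A_4). A semisimple Lie algebra decomposes uniquely as the direct sum of simple ideals, one per connected component of its Dynkin diagram, so g ≅ A_4 ⊕ A_4 (dimension 24 + 24 = 48).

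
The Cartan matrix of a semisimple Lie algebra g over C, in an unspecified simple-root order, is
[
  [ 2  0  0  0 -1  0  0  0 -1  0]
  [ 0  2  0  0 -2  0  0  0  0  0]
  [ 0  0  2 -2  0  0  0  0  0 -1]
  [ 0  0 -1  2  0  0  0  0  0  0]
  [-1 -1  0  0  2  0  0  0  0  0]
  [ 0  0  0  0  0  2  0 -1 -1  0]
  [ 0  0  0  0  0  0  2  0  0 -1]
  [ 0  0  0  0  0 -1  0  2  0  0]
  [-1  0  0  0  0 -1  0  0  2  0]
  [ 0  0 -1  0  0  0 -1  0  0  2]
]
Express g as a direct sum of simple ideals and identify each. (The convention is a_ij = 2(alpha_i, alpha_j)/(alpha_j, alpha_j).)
B_4 + C_6

The diagram associated to this matrix has two connected components: the simple roots {alpha_3, alpha_4, alpha_7, alpha_10} form a chain of 4 nodes with a double edge at one end; the terminal node there is the unique short simple root (B_4), and {alpha_1, alpha_2, alpha_5, alpha_6, alpha_8, alpha_9} form a chain of 6 nodes with a double edge at one end; the terminal node there is the unique long simple root (C_6). A semisimple Lie algebra decomposes uniquely as the direct sum of simple ideals, one per connected component of its Dynkin diagram, so g ≅ B_4 ⊕ C_6 (dimension 36 + 78 = 114).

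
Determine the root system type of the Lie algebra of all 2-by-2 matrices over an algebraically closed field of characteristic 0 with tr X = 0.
A1

This is sl(2), which has dimension 2^2 - 1 = 3 and rank 2 - 1 = 1 (a Cartan subalgebra is the diagonal traceless matrices). In the classification of classical Lie algebras, the special linear algebra sl(n+1) has type A_n; here n = 1, so the Dynkin diagram is a chain of 1 nodes with single edges (A_1). Hence the type is A_1.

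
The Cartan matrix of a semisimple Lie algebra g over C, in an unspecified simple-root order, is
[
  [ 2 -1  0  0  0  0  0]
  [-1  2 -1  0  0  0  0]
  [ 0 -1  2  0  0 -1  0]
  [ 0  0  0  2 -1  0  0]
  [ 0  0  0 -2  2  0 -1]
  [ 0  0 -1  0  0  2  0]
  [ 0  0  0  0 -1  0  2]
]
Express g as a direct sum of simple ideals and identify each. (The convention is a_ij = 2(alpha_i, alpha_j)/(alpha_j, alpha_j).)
The diagram associated to this matrix has two connected components: the simple roots {alpha_1, alpha_2, alpha_3, alpha_6} form a chain of 4 nodes with single edges (A_4), and {alpha_4, alpha_5, alpha_7} form a chain of 3 nodes with a double edge at one end; the terminal node there is the unique short simple root (B_3). A semisimple Lie algebra decomposes uniquely as the direct sum of simple ideals, one per connected component of its Dynkin diagram, so g ≅ A_4 ⊕ B_3 (dimension 24 + 21 = 45).

A_4 (sl(5)) ⊕ B_3 (so(7))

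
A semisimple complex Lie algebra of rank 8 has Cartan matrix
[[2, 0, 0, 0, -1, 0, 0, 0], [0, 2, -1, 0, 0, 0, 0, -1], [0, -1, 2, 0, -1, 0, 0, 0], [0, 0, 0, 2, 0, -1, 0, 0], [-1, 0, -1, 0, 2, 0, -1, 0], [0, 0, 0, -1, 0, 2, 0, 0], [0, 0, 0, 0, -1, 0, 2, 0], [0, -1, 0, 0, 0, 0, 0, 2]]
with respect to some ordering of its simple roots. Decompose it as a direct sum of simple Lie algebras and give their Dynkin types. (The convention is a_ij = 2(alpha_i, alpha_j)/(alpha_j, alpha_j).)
A_2 (sl(3)) + D_6 (so(12))

The diagram associated to this matrix has two connected components: the simple roots {alpha_4, alpha_6} form a chain of 2 nodes with single edges (A_2), and {alpha_1, alpha_2, alpha_3, alpha_5, alpha_7, alpha_8} form a chain of 4 nodes with a fork of two nodes at one end (D_6). A semisimple Lie algebra decomposes uniquely as the direct sum of simple ideals, one per connected component of its Dynkin diagram, so g ≅ A_2 ⊕ D_6 (dimension 8 + 66 = 74).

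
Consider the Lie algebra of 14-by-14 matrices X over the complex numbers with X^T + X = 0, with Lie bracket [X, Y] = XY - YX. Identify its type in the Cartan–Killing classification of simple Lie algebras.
This is so(14) with 14 even, which has dimension 14(14-1)/2 = 91 and rank 14/2 = 7. In the classification of classical Lie algebras, the orthogonal algebra so(2n) in an even number of variables has type D_n; here n = 7, so the Dynkin diagram is a chain of 5 nodes with a fork of two nodes at one end (D_7). Hence the type is D_7.

D7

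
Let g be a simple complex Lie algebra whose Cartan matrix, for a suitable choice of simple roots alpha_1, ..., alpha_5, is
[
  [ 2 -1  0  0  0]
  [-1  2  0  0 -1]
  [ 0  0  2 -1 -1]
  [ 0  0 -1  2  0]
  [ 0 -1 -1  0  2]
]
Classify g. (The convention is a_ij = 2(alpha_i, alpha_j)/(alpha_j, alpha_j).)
A_5

The matrix has rank 5 with 2's on the diagonal. Reading the off-diagonal entries as Dynkin edges (a single edge where a_ij = a_ji = -1; a double or triple edge where a_ij * a_ji = 2 or 3), the diagram is a chain of 5 nodes with single edges (A_5). One simple-root ordering that puts it in standard form is (alpha_1, alpha_2, alpha_5, alpha_3, alpha_4). So the algebra is type A_5, i.e. sl(6).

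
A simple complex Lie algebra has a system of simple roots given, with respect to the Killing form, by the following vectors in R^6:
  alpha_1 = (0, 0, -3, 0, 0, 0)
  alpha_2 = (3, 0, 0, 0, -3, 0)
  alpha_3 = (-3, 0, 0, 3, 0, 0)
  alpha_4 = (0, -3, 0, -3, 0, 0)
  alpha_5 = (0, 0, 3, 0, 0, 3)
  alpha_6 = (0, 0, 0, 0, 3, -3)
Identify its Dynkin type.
Compute the Cartan integers a_ij = 2(alpha_i, alpha_j)/(alpha_j, alpha_j); the resulting 6x6 Cartan matrix is
[[2, 0, 0, 0, -1, 0], [0, 2, -1, 0, 0, -1], [0, -1, 2, -1, 0, 0], [0, 0, -1, 2, 0, 0], [-2, 0, 0, 0, 2, -1], [0, -1, 0, 0, -1, 2]].
The roots have two lengths (squared-length ratio 2:1); the short ones are alpha_{1}. The associated Dynkin diagram is a chain of 6 nodes with a double edge at one end; the terminal node there is the unique short simple root (B_6), so the type is B_6 (the algebra so(13)).

B6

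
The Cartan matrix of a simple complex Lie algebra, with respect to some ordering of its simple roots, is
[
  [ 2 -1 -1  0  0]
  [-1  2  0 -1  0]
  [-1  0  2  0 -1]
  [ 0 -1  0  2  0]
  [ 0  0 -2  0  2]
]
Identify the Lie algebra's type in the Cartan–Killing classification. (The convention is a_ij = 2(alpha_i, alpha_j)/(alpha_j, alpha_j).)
The matrix has rank 5 with 2's on the diagonal. Reading the off-diagonal entries as Dynkin edges (a single edge where a_ij = a_ji = -1; a double or triple edge where a_ij * a_ji = 2 or 3), the diagram is a chain of 5 nodes with a double edge at one end; the terminal node there is the unique long simple root (C_5). One simple-root ordering that puts it in standard form is (alpha_4, alpha_2, alpha_1, alpha_3, alpha_5). So the algebra is type C_5, i.e. sp(10).

C_5 (sp(10))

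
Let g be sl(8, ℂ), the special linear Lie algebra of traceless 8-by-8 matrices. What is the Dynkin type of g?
This is sl(8), which has dimension 8^2 - 1 = 63 and rank 8 - 1 = 7 (a Cartan subalgebra is the diagonal traceless matrices). In the classification of classical Lie algebras, the special linear algebra sl(n+1) has type A_n; here n = 7, so the Dynkin diagram is a chain of 7 nodes with single edges (A_7). Hence the type is A_7.

type A_7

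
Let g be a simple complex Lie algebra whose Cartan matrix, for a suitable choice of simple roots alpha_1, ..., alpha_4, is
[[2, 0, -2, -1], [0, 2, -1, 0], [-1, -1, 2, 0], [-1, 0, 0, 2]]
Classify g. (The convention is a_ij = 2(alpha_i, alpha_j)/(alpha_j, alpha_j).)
F4

The matrix has rank 4 with 2's on the diagonal. Reading the off-diagonal entries as Dynkin edges (a single edge where a_ij = a_ji = -1; a double or triple edge where a_ij * a_ji = 2 or 3), the diagram is a chain of 4 nodes with a double edge between the middle two (F_4). One simple-root ordering that puts it in standard form is (alpha_4, alpha_1, alpha_3, alpha_2). So the algebra is type F_4.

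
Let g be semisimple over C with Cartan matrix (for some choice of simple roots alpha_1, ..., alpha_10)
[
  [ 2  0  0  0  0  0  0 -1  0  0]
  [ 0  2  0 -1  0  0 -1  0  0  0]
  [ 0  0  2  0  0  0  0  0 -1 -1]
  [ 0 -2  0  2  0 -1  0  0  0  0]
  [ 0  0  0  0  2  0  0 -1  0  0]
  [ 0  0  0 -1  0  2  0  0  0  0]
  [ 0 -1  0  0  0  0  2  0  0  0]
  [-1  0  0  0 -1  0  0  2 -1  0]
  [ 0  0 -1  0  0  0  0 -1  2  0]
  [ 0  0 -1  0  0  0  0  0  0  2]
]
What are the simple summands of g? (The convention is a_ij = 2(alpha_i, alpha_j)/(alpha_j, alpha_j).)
D_6 (so(12)) + F_4

The diagram associated to this matrix has two connected components: the simple roots {alpha_1, alpha_3, alpha_5, alpha_8, alpha_9, alpha_10} form a chain of 4 nodes with a fork of two nodes at one end (D_6), and {alpha_2, alpha_4, alpha_6, alpha_7} form a chain of 4 nodes with a double edge between the middle two (F_4). A semisimple Lie algebra decomposes uniquely as the direct sum of simple ideals, one per connected component of its Dynkin diagram, so g ≅ D_6 ⊕ F_4 (dimension 66 + 52 = 118).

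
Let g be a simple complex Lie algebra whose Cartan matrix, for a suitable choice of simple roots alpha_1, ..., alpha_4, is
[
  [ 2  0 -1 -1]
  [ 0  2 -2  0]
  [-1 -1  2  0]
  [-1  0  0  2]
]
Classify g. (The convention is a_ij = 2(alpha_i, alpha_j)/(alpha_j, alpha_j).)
C_4

The matrix has rank 4 with 2's on the diagonal. Reading the off-diagonal entries as Dynkin edges (a single edge where a_ij = a_ji = -1; a double or triple edge where a_ij * a_ji = 2 or 3), the diagram is a chain of 4 nodes with a double edge at one end; the terminal node there is the unique long simple root (C_4). One simple-root ordering that puts it in standard form is (alpha_4, alpha_1, alpha_3, alpha_2). So the algebra is type C_4, i.e. sp(8).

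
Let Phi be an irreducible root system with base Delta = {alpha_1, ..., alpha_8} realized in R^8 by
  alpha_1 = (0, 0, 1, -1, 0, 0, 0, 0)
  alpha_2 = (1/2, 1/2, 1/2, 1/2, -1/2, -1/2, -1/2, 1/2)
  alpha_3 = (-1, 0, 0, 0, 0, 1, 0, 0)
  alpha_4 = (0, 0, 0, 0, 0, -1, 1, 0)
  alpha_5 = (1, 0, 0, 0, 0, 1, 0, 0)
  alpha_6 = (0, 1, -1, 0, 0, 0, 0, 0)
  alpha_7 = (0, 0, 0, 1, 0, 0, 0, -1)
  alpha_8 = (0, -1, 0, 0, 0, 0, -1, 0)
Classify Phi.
Compute the Cartan integers a_ij = 2(alpha_i, alpha_j)/(alpha_j, alpha_j); the resulting 8x8 Cartan matrix is
[[2, 0, 0, 0, 0, -1, -1, 0], [0, 2, -1, 0, 0, 0, 0, 0], [0, -1, 2, -1, 0, 0, 0, 0], [0, 0, -1, 2, -1, 0, 0, -1], [0, 0, 0, -1, 2, 0, 0, 0], [-1, 0, 0, 0, 0, 2, 0, -1], [-1, 0, 0, 0, 0, 0, 2, 0], [0, 0, 0, -1, 0, -1, 0, 2]].
All simple roots have the same length, so the diagram is simply laced. The associated Dynkin diagram is a chain of 7 nodes with one extra node attached to the third node from one end (E_8), so the type is E_8.

E8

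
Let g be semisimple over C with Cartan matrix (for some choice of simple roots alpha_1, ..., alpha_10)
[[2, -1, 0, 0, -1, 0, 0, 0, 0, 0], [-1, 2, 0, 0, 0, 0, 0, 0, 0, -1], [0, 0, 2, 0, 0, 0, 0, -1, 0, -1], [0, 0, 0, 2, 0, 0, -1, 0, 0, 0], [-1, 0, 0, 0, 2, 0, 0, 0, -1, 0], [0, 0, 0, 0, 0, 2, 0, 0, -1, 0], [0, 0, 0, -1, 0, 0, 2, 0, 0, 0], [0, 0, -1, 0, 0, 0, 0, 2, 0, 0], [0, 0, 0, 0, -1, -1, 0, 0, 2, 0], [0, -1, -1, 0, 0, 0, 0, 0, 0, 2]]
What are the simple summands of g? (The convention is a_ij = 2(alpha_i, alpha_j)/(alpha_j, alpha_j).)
A2 ⊕ A8

The diagram associated to this matrix has two connected components: the simple roots {alpha_4, alpha_7} form a chain of 2 nodes with single edges (A_2), and {alpha_1, alpha_2, alpha_3, alpha_5, alpha_6, alpha_8, alpha_9, alpha_10} form a chain of 8 nodes with single edges (A_8). A semisimple Lie algebra decomposes uniquely as the direct sum of simple ideals, one per connected component of its Dynkin diagram, so g ≅ A_2 ⊕ A_8 (dimension 8 + 80 = 88).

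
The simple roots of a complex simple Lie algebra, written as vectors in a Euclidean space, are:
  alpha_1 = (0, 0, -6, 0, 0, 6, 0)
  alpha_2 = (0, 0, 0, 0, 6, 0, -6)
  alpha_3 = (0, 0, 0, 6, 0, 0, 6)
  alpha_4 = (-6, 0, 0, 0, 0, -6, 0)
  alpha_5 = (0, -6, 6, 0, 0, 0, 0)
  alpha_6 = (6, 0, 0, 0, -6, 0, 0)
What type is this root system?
A6

Compute the Cartan integers a_ij = 2(alpha_i, alpha_j)/(alpha_j, alpha_j); the resulting 6x6 Cartan matrix is
[[2, 0, 0, -1, -1, 0], [0, 2, -1, 0, 0, -1], [0, -1, 2, 0, 0, 0], [-1, 0, 0, 2, 0, -1], [-1, 0, 0, 0, 2, 0], [0, -1, 0, -1, 0, 2]].
All simple roots have the same length, so the diagram is simply laced. The associated Dynkin diagram is a chain of 6 nodes with single edges (A_6), so the type is A_6 (the algebra sl(7)).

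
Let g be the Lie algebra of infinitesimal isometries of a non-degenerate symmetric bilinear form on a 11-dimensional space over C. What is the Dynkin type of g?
This is so(11) with 11 odd, which has dimension 11(11-1)/2 = 55 and rank (11-1)/2 = 5. In the classification of classical Lie algebras, the orthogonal algebra so(2n+1) in an odd number of variables has type B_n; here n = 5, so the Dynkin diagram is a chain of 5 nodes with a double edge at one end; the terminal node there is the unique short simple root (B_5). Hence the type is B_5.

B5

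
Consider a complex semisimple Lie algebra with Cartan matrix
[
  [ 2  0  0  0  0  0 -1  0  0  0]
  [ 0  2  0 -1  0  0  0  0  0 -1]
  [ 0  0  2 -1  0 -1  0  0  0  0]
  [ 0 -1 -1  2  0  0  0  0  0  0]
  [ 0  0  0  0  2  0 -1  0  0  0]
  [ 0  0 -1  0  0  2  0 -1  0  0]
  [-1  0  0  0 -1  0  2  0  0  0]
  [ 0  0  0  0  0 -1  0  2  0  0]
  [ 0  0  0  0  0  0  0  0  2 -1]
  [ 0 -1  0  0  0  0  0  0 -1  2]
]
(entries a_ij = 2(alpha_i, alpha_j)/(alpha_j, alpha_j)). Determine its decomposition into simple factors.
A_3 (sl(4)) ⊕ A_7 (sl(8))

The diagram associated to this matrix has two connected components: the simple roots {alpha_1, alpha_5, alpha_7} form a chain of 3 nodes with single edges (A_3), and {alpha_2, alpha_3, alpha_4, alpha_6, alpha_8, alpha_9, alpha_10} form a chain of 7 nodes with single edges (A_7). A semisimple Lie algebra decomposes uniquely as the direct sum of simple ideals, one per connected component of its Dynkin diagram, so g ≅ A_3 ⊕ A_7 (dimension 15 + 63 = 78).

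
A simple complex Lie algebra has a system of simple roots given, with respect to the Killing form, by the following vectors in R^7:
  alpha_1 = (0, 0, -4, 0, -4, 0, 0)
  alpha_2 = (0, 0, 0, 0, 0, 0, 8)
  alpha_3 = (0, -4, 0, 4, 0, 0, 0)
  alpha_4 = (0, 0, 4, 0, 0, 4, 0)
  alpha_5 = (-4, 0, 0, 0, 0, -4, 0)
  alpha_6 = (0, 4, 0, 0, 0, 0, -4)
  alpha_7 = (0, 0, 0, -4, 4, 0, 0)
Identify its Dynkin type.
C7

Compute the Cartan integers a_ij = 2(alpha_i, alpha_j)/(alpha_j, alpha_j); the resulting 7x7 Cartan matrix is
[[2, 0, 0, -1, 0, 0, -1], [0, 2, 0, 0, 0, -2, 0], [0, 0, 2, 0, 0, -1, -1], [-1, 0, 0, 2, -1, 0, 0], [0, 0, 0, -1, 2, 0, 0], [0, -1, -1, 0, 0, 2, 0], [-1, 0, -1, 0, 0, 0, 2]].
The roots have two lengths (squared-length ratio 2:1); the short ones are alpha_{1,3,4,5,6,7}. The associated Dynkin diagram is a chain of 7 nodes with a double edge at one end; the terminal node there is the unique long simple root (C_7), so the type is C_7 (the algebra sp(14)).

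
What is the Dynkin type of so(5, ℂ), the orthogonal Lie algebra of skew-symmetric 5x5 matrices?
B_2

This is so(5) with 5 odd, which has dimension 5(5-1)/2 = 10 and rank (5-1)/2 = 2. In the classification of classical Lie algebras, the orthogonal algebra so(2n+1) in an odd number of variables has type B_n; here n = 2, so the Dynkin diagram is a chain of 2 nodes with a double edge at one end; the terminal node there is the unique short simple root (B_2). Hence the type is B_2.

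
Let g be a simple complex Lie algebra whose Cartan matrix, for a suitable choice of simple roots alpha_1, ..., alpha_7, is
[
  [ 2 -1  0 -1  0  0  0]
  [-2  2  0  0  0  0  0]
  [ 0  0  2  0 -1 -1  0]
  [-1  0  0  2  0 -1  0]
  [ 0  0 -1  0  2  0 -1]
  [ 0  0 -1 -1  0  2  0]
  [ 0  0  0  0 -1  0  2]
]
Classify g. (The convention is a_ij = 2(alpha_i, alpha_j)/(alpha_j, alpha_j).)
C_7 (sp(14))

The matrix has rank 7 with 2's on the diagonal. Reading the off-diagonal entries as Dynkin edges (a single edge where a_ij = a_ji = -1; a double or triple edge where a_ij * a_ji = 2 or 3), the diagram is a chain of 7 nodes with a double edge at one end; the terminal node there is the unique long simple root (C_7). One simple-root ordering that puts it in standard form is (alpha_7, alpha_5, alpha_3, alpha_6, alpha_4, alpha_1, alpha_2). So the algebra is type C_7, i.e. sp(14).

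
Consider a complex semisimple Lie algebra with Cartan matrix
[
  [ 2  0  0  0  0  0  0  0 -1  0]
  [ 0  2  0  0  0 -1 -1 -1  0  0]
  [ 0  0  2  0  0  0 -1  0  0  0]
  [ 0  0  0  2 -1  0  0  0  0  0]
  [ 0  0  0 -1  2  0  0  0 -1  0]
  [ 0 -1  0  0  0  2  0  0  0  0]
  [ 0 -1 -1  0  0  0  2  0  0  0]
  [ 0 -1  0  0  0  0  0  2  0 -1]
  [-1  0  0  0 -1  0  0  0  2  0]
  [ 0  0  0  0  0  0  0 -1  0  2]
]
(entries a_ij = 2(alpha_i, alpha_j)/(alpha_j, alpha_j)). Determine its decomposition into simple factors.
The diagram associated to this matrix has two connected components: the simple roots {alpha_1, alpha_4, alpha_5, alpha_9} form a chain of 4 nodes with single edges (A_4), and {alpha_2, alpha_3, alpha_6, alpha_7, alpha_8, alpha_10} form a chain of 5 nodes with one extra node attached to the third node from one end (E_6). A semisimple Lie algebra decomposes uniquely as the direct sum of simple ideals, one per connected component of its Dynkin diagram, so g ≅ A_4 ⊕ E_6 (dimension 24 + 78 = 102).

A4 + E6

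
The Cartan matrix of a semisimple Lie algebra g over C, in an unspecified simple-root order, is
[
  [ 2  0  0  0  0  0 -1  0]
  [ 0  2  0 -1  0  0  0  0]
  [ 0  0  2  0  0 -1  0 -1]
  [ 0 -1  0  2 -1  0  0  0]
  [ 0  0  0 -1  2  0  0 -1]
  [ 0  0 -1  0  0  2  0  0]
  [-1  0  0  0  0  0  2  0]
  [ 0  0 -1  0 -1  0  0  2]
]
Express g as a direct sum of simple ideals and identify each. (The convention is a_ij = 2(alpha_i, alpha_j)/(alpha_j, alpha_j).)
The diagram associated to this matrix has two connected components: the simple roots {alpha_1, alpha_7} form a chain of 2 nodes with single edges (A_2), and {alpha_2, alpha_3, alpha_4, alpha_5, alpha_6, alpha_8} form a chain of 6 nodes with single edges (A_6). A semisimple Lie algebra decomposes uniquely as the direct sum of simple ideals, one per connected component of its Dynkin diagram, so g ≅ A_2 ⊕ A_6 (dimension 8 + 48 = 56).

A_2 + A_6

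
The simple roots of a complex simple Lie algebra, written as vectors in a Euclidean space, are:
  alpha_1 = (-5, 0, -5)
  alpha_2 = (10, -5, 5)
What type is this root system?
Compute the Cartan integers a_ij = 2(alpha_i, alpha_j)/(alpha_j, alpha_j); the resulting 2x2 Cartan matrix is
[[2, -1], [-3, 2]].
The roots have two lengths (squared-length ratio 3:1); the short ones are alpha_{1}. The associated Dynkin diagram is two nodes joined by a triple edge (G_2), so the type is G_2.

G2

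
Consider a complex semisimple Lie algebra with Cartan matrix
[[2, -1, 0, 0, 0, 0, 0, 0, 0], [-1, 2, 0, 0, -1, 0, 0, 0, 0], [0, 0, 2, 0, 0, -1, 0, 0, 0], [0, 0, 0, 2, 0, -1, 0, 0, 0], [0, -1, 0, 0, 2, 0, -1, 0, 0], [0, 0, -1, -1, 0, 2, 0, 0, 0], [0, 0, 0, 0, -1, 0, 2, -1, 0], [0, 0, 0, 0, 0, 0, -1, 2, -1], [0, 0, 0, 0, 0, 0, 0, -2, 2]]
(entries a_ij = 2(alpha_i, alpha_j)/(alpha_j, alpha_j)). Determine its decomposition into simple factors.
A_3 ⊕ C_6

The diagram associated to this matrix has two connected components: the simple roots {alpha_3, alpha_4, alpha_6} form a chain of 3 nodes with single edges (A_3), and {alpha_1, alpha_2, alpha_5, alpha_7, alpha_8, alpha_9} form a chain of 6 nodes with a double edge at one end; the terminal node there is the unique long simple root (C_6). A semisimple Lie algebra decomposes uniquely as the direct sum of simple ideals, one per connected component of its Dynkin diagram, so g ≅ A_3 ⊕ C_6 (dimension 15 + 78 = 93).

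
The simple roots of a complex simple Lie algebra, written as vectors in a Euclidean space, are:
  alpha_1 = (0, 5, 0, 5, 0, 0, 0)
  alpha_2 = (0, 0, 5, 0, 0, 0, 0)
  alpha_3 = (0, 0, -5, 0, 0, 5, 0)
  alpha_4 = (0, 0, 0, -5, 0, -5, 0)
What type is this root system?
B_4 (so(9))

Compute the Cartan integers a_ij = 2(alpha_i, alpha_j)/(alpha_j, alpha_j); the resulting 4x4 Cartan matrix is
[[2, 0, 0, -1], [0, 2, -1, 0], [0, -2, 2, -1], [-1, 0, -1, 2]].
The roots have two lengths (squared-length ratio 2:1); the short ones are alpha_{2}. The associated Dynkin diagram is a chain of 4 nodes with a double edge at one end; the terminal node there is the unique short simple root (B_4), so the type is B_4 (the algebra so(9)).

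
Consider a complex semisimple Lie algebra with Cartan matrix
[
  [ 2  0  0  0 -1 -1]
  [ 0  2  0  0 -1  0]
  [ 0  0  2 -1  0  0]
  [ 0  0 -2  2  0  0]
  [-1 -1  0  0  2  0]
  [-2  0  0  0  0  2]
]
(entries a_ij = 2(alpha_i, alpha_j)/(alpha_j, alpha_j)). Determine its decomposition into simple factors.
The diagram associated to this matrix has two connected components: the simple roots {alpha_3, alpha_4} form a chain of 2 nodes with a double edge at one end; the terminal node there is the unique short simple root (B_2), and {alpha_1, alpha_2, alpha_5, alpha_6} form a chain of 4 nodes with a double edge at one end; the terminal node there is the unique long simple root (C_4). A semisimple Lie algebra decomposes uniquely as the direct sum of simple ideals, one per connected component of its Dynkin diagram, so g ≅ B_2 ⊕ C_4 (dimension 10 + 36 = 46).

type B_2 + type C_4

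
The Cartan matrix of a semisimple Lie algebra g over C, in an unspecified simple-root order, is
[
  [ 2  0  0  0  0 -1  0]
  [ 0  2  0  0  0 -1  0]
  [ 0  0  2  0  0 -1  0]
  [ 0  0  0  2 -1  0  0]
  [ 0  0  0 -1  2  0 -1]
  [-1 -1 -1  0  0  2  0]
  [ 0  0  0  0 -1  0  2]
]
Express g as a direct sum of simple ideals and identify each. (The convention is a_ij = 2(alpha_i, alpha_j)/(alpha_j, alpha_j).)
The diagram associated to this matrix has two connected components: the simple roots {alpha_4, alpha_5, alpha_7} form a chain of 3 nodes with single edges (A_3), and {alpha_1, alpha_2, alpha_3, alpha_6} form a chain of 2 nodes with a fork of two nodes at one end (D_4). A semisimple Lie algebra decomposes uniquely as the direct sum of simple ideals, one per connected component of its Dynkin diagram, so g ≅ A_3 ⊕ D_4 (dimension 15 + 28 = 43).

A_3 (sl(4)) ⊕ D_4 (so(8))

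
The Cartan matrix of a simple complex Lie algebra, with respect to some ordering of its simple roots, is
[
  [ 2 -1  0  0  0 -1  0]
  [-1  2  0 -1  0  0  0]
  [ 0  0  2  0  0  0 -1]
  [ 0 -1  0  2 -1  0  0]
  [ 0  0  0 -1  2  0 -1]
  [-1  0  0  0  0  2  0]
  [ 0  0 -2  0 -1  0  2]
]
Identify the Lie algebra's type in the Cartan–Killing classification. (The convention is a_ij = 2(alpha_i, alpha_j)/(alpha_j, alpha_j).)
The matrix has rank 7 with 2's on the diagonal. Reading the off-diagonal entries as Dynkin edges (a single edge where a_ij = a_ji = -1; a double or triple edge where a_ij * a_ji = 2 or 3), the diagram is a chain of 7 nodes with a double edge at one end; the terminal node there is the unique short simple root (B_7). One simple-root ordering that puts it in standard form is (alpha_6, alpha_1, alpha_2, alpha_4, alpha_5, alpha_7, alpha_3). So the algebra is type B_7, i.e. so(15).

B_7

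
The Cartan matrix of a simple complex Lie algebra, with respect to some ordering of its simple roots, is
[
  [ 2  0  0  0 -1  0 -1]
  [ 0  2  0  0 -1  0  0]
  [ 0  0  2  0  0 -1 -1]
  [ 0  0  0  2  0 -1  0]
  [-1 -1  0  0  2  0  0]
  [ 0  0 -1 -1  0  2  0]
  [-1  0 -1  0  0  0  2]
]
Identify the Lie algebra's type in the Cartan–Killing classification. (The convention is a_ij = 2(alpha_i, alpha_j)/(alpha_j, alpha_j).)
The matrix has rank 7 with 2's on the diagonal. Reading the off-diagonal entries as Dynkin edges (a single edge where a_ij = a_ji = -1; a double or triple edge where a_ij * a_ji = 2 or 3), the diagram is a chain of 7 nodes with single edges (A_7). One simple-root ordering that puts it in standard form is (alpha_2, alpha_5, alpha_1, alpha_7, alpha_3, alpha_6, alpha_4). So the algebra is type A_7, i.e. sl(8).

A7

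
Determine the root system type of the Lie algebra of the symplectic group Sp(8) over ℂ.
C_4

This is sp(8), which has dimension 8(8+1)/2 = 36 and rank 8/2 = 4. In the classification of classical Lie algebras, the symplectic algebra sp(2n) has type C_n; here n = 4, so the Dynkin diagram is a chain of 4 nodes with a double edge at one end; the terminal node there is the unique long simple root (C_4). Hence the type is C_4.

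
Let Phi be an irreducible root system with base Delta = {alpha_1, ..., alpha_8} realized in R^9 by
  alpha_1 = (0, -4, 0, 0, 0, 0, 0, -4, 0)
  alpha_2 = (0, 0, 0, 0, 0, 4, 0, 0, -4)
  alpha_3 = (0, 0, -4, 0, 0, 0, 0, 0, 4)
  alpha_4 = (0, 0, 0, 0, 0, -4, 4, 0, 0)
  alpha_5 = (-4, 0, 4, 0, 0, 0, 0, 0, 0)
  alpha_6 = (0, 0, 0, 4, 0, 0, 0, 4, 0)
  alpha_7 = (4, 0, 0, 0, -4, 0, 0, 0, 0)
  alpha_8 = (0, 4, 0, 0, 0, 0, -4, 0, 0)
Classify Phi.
Compute the Cartan integers a_ij = 2(alpha_i, alpha_j)/(alpha_j, alpha_j); the resulting 8x8 Cartan matrix is
[[2, 0, 0, 0, 0, -1, 0, -1], [0, 2, -1, -1, 0, 0, 0, 0], [0, -1, 2, 0, -1, 0, 0, 0], [0, -1, 0, 2, 0, 0, 0, -1], [0, 0, -1, 0, 2, 0, -1, 0], [-1, 0, 0, 0, 0, 2, 0, 0], [0, 0, 0, 0, -1, 0, 2, 0], [-1, 0, 0, -1, 0, 0, 0, 2]].
All simple roots have the same length, so the diagram is simply laced. The associated Dynkin diagram is a chain of 8 nodes with single edges (A_8), so the type is A_8 (the algebra sl(9)).

A_8 (sl(9))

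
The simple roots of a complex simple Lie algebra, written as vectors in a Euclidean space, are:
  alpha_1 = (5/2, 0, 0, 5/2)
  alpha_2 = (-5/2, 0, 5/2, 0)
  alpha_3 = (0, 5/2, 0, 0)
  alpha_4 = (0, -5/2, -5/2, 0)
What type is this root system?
Compute the Cartan integers a_ij = 2(alpha_i, alpha_j)/(alpha_j, alpha_j); the resulting 4x4 Cartan matrix is
[[2, -1, 0, 0], [-1, 2, 0, -1], [0, 0, 2, -1], [0, -1, -2, 2]].
The roots have two lengths (squared-length ratio 2:1); the short ones are alpha_{3}. The associated Dynkin diagram is a chain of 4 nodes with a double edge at one end; the terminal node there is the unique short simple root (B_4), so the type is B_4 (the algebra so(9)).

type B_4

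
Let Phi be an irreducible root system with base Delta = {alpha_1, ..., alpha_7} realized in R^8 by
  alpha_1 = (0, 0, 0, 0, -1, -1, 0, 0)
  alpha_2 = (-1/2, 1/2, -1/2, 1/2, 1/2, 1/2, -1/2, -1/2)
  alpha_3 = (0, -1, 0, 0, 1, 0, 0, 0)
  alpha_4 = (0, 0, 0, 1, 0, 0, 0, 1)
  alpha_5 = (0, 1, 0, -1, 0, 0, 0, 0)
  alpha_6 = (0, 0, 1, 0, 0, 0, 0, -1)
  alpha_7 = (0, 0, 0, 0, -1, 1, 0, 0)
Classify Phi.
Compute the Cartan integers a_ij = 2(alpha_i, alpha_j)/(alpha_j, alpha_j); the resulting 7x7 Cartan matrix is
[[2, -1, -1, 0, 0, 0, 0], [-1, 2, 0, 0, 0, 0, 0], [-1, 0, 2, 0, -1, 0, -1], [0, 0, 0, 2, -1, -1, 0], [0, 0, -1, -1, 2, 0, 0], [0, 0, 0, -1, 0, 2, 0], [0, 0, -1, 0, 0, 0, 2]].
All simple roots have the same length, so the diagram is simply laced. The associated Dynkin diagram is a chain of 6 nodes with one extra node attached to the third node from one end (E_7), so the type is E_7.

type E_7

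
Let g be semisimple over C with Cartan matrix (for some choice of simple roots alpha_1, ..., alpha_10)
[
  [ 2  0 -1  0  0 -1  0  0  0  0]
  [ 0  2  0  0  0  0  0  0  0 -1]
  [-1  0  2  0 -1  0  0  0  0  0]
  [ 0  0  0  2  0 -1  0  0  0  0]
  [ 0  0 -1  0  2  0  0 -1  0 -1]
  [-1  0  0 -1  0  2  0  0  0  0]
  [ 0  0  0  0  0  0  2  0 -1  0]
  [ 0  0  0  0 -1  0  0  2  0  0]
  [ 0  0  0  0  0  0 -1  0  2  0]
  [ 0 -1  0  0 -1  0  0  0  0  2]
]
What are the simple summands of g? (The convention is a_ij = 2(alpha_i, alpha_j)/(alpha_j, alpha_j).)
type A_2 ⊕ type E_8

The diagram associated to this matrix has two connected components: the simple roots {alpha_7, alpha_9} form a chain of 2 nodes with single edges (A_2), and {alpha_1, alpha_2, alpha_3, alpha_4, alpha_5, alpha_6, alpha_8, alpha_10} form a chain of 7 nodes with one extra node attached to the third node from one end (E_8). A semisimple Lie algebra decomposes uniquely as the direct sum of simple ideals, one per connected component of its Dynkin diagram, so g ≅ A_2 ⊕ E_8 (dimension 8 + 248 = 256).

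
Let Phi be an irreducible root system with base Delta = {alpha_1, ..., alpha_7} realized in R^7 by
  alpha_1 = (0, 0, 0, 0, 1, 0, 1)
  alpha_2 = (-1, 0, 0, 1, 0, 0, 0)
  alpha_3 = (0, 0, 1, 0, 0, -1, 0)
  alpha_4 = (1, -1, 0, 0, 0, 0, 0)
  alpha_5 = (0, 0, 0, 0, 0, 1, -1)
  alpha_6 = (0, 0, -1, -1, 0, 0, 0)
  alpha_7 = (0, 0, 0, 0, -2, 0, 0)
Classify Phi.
C_7

Compute the Cartan integers a_ij = 2(alpha_i, alpha_j)/(alpha_j, alpha_j); the resulting 7x7 Cartan matrix is
[[2, 0, 0, 0, -1, 0, -1], [0, 2, 0, -1, 0, -1, 0], [0, 0, 2, 0, -1, -1, 0], [0, -1, 0, 2, 0, 0, 0], [-1, 0, -1, 0, 2, 0, 0], [0, -1, -1, 0, 0, 2, 0], [-2, 0, 0, 0, 0, 0, 2]].
The roots have two lengths (squared-length ratio 2:1); the short ones are alpha_{1,2,3,4,5,6}. The associated Dynkin diagram is a chain of 7 nodes with a double edge at one end; the terminal node there is the unique long simple root (C_7), so the type is C_7 (the algebra sp(14)).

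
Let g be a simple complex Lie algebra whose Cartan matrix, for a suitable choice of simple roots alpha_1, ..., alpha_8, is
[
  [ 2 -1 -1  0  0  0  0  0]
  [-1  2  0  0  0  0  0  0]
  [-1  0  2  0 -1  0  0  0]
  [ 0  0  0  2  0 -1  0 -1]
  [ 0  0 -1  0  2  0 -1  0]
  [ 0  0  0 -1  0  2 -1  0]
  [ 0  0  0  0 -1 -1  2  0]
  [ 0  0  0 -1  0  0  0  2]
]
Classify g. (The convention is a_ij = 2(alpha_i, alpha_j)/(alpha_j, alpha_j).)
The matrix has rank 8 with 2's on the diagonal. Reading the off-diagonal entries as Dynkin edges (a single edge where a_ij = a_ji = -1; a double or triple edge where a_ij * a_ji = 2 or 3), the diagram is a chain of 8 nodes with single edges (A_8). One simple-root ordering that puts it in standard form is (alpha_8, alpha_4, alpha_6, alpha_7, alpha_5, alpha_3, alpha_1, alpha_2). So the algebra is type A_8, i.e. sl(9).

A_8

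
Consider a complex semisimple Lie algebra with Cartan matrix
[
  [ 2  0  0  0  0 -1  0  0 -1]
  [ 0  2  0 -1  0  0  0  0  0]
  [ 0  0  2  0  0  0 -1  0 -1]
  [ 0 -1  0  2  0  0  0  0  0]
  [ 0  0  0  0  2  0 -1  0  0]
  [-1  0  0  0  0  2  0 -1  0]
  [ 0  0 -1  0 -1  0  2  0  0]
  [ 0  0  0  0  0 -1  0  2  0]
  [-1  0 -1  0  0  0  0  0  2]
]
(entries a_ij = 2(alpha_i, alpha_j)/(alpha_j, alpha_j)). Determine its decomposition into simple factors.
The diagram associated to this matrix has two connected components: the simple roots {alpha_2, alpha_4} form a chain of 2 nodes with single edges (A_2), and {alpha_1, alpha_3, alpha_5, alpha_6, alpha_7, alpha_8, alpha_9} form a chain of 7 nodes with single edges (A_7). A semisimple Lie algebra decomposes uniquely as the direct sum of simple ideals, one per connected component of its Dynkin diagram, so g ≅ A_2 ⊕ A_7 (dimension 8 + 63 = 71).

A_2 (sl(3)) ⊕ A_7 (sl(8))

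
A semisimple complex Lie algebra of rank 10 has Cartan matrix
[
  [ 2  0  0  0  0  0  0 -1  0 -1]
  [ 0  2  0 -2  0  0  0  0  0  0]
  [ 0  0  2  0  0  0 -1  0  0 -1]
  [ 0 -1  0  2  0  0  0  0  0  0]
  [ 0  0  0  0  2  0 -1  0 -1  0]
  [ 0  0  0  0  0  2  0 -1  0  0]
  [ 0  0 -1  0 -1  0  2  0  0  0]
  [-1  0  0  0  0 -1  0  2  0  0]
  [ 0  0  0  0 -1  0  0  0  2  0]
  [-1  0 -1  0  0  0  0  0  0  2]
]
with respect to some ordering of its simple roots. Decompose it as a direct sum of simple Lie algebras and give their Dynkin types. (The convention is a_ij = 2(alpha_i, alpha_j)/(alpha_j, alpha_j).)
A8 + B2

The diagram associated to this matrix has two connected components: the simple roots {alpha_1, alpha_3, alpha_5, alpha_6, alpha_7, alpha_8, alpha_9, alpha_10} form a chain of 8 nodes with single edges (A_8), and {alpha_2, alpha_4} form a chain of 2 nodes with a double edge at one end; the terminal node there is the unique short simple root (B_2). A semisimple Lie algebra decomposes uniquely as the direct sum of simple ideals, one per connected component of its Dynkin diagram, so g ≅ A_8 ⊕ B_2 (dimension 80 + 10 = 90).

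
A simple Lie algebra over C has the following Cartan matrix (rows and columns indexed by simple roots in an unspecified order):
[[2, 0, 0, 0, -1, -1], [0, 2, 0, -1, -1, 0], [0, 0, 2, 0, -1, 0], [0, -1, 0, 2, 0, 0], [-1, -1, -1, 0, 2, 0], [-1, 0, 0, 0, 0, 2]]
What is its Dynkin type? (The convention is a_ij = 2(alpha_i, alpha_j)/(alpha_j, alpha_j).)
E_6

The matrix has rank 6 with 2's on the diagonal. Reading the off-diagonal entries as Dynkin edges (a single edge where a_ij = a_ji = -1; a double or triple edge where a_ij * a_ji = 2 or 3), the diagram is a chain of 5 nodes with one extra node attached to the third node from one end (E_6). One simple-root ordering that puts it in standard form is (alpha_6, alpha_3, alpha_1, alpha_5, alpha_2, alpha_4). So the algebra is type E_6.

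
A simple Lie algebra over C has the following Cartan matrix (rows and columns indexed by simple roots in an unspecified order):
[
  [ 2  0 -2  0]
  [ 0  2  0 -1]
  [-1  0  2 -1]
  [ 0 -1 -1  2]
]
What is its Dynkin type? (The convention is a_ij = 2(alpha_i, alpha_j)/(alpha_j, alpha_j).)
The matrix has rank 4 with 2's on the diagonal. Reading the off-diagonal entries as Dynkin edges (a single edge where a_ij = a_ji = -1; a double or triple edge where a_ij * a_ji = 2 or 3), the diagram is a chain of 4 nodes with a double edge at one end; the terminal node there is the unique long simple root (C_4). One simple-root ordering that puts it in standard form is (alpha_2, alpha_4, alpha_3, alpha_1). So the algebra is type C_4, i.e. sp(8).

C_4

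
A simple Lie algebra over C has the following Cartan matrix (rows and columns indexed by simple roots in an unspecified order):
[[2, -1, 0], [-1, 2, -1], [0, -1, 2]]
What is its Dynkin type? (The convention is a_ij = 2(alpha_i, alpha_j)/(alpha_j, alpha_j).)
The matrix has rank 3 with 2's on the diagonal. Reading the off-diagonal entries as Dynkin edges (a single edge where a_ij = a_ji = -1; a double or triple edge where a_ij * a_ji = 2 or 3), the diagram is a chain of 3 nodes with single edges (A_3). One simple-root ordering that puts it in standard form is (alpha_1, alpha_2, alpha_3). So the algebra is type A_3, i.e. sl(4).

A_3 (sl(4))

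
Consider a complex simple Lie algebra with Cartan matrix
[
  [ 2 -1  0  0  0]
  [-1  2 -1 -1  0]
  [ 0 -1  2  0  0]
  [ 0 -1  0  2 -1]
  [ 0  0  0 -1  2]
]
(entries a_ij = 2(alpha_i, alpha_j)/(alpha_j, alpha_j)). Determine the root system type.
The matrix has rank 5 with 2's on the diagonal. Reading the off-diagonal entries as Dynkin edges (a single edge where a_ij = a_ji = -1; a double or triple edge where a_ij * a_ji = 2 or 3), the diagram is a chain of 3 nodes with a fork of two nodes at one end (D_5). One simple-root ordering that puts it in standard form is (alpha_5, alpha_4, alpha_2, alpha_1, alpha_3). So the algebra is type D_5, i.e. so(10).

D_5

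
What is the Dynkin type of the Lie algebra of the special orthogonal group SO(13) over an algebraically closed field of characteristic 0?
B_6

This is so(13) with 13 odd, which has dimension 13(13-1)/2 = 78 and rank (13-1)/2 = 6. In the classification of classical Lie algebras, the orthogonal algebra so(2n+1) in an odd number of variables has type B_n; here n = 6, so the Dynkin diagram is a chain of 6 nodes with a double edge at one end; the terminal node there is the unique short simple root (B_6). Hence the type is B_6.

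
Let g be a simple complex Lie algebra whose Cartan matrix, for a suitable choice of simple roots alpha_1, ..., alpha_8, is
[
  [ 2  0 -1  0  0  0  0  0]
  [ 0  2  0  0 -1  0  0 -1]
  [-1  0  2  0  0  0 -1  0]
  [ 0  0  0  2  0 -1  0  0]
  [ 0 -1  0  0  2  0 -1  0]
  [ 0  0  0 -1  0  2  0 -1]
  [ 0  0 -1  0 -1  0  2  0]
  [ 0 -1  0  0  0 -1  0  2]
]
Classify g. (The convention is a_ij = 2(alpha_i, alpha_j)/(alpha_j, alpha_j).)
A_8

The matrix has rank 8 with 2's on the diagonal. Reading the off-diagonal entries as Dynkin edges (a single edge where a_ij = a_ji = -1; a double or triple edge where a_ij * a_ji = 2 or 3), the diagram is a chain of 8 nodes with single edges (A_8). One simple-root ordering that puts it in standard form is (alpha_1, alpha_3, alpha_7, alpha_5, alpha_2, alpha_8, alpha_6, alpha_4). So the algebra is type A_8, i.e. sl(9).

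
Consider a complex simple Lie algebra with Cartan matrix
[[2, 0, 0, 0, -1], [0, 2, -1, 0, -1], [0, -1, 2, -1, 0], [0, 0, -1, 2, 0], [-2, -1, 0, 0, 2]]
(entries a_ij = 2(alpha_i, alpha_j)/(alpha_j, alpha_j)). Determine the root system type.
The matrix has rank 5 with 2's on the diagonal. Reading the off-diagonal entries as Dynkin edges (a single edge where a_ij = a_ji = -1; a double or triple edge where a_ij * a_ji = 2 or 3), the diagram is a chain of 5 nodes with a double edge at one end; the terminal node there is the unique short simple root (B_5). One simple-root ordering that puts it in standard form is (alpha_4, alpha_3, alpha_2, alpha_5, alpha_1). So the algebra is type B_5, i.e. so(11).

type B_5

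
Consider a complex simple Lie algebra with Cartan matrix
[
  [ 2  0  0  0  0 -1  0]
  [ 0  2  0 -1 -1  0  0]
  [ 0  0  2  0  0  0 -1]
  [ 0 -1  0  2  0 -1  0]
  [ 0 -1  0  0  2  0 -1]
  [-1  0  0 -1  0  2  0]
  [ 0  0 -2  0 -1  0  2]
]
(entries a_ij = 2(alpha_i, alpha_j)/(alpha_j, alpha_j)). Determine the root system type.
type B_7

The matrix has rank 7 with 2's on the diagonal. Reading the off-diagonal entries as Dynkin edges (a single edge where a_ij = a_ji = -1; a double or triple edge where a_ij * a_ji = 2 or 3), the diagram is a chain of 7 nodes with a double edge at one end; the terminal node there is the unique short simple root (B_7). One simple-root ordering that puts it in standard form is (alpha_1, alpha_6, alpha_4, alpha_2, alpha_5, alpha_7, alpha_3). So the algebra is type B_7, i.e. so(15).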